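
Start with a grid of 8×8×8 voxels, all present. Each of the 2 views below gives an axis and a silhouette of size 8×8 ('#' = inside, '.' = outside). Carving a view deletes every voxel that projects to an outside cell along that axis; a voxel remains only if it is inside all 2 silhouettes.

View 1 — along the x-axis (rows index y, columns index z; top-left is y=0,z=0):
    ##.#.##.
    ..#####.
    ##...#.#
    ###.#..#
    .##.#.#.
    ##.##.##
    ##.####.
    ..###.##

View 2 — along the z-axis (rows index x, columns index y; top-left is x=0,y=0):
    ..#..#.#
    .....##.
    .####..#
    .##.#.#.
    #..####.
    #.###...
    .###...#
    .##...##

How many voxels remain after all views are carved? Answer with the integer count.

start: 8×8×8 = 512 voxels
[1] x-view keeps 40 columns → grid now 320
[2] z-view keeps 31 columns → grid now 152

152 voxels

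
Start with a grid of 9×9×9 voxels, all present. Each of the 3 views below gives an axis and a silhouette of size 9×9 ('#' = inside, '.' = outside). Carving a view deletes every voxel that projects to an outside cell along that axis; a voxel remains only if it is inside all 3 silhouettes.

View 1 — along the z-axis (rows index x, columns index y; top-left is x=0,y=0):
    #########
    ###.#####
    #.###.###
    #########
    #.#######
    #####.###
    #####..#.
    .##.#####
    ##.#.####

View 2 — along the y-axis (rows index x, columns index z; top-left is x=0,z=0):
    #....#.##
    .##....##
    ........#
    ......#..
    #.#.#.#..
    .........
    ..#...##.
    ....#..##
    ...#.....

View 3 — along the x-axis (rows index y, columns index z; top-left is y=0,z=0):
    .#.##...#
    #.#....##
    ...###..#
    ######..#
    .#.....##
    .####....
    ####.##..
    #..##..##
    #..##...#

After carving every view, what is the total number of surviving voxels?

remaining voxels: 78

full grid |V| = 729
  1. axis=2 (XY plane), |mask|=69  ⇒  voxels=621
  2. axis=1 (XZ plane), |mask|=21  ⇒  voxels=162
  3. axis=0 (YZ plane), |mask|=41  ⇒  voxels=78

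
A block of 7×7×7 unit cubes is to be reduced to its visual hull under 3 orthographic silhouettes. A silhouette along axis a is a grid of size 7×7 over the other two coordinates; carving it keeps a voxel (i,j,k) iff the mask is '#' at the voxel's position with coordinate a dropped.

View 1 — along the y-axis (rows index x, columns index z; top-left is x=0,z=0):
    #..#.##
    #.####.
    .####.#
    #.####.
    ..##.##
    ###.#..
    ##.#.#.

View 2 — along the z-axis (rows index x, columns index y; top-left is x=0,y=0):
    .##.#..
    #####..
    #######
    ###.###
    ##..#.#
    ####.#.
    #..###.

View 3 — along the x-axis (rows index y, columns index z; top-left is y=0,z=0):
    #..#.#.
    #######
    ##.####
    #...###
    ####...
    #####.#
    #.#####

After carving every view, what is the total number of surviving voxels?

initial block: 7^3 = 343
after view 1 [y-axis, 31 of 49 cells solid] → remaining = 217
after view 2 [z-axis, 34 of 49 cells solid] → remaining = 154
after view 3 [x-axis, 36 of 49 cells solid] → remaining = 113

113 voxels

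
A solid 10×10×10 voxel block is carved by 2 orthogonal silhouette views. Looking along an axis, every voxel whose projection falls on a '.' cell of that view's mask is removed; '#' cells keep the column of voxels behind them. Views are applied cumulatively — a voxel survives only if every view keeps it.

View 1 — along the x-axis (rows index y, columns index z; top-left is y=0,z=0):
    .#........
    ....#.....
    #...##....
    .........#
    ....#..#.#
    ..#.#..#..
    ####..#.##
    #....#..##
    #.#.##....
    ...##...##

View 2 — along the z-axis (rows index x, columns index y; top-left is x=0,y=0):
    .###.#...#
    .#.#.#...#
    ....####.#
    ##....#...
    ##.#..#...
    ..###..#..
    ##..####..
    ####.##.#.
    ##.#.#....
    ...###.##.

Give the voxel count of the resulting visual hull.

before carving: 1000 voxels (10×10×10)
step 1: project along x, AND mask (31/100) → |grid| = 310
step 2: project along z, AND mask (47/100) → |grid| = 132

|visual hull| = 132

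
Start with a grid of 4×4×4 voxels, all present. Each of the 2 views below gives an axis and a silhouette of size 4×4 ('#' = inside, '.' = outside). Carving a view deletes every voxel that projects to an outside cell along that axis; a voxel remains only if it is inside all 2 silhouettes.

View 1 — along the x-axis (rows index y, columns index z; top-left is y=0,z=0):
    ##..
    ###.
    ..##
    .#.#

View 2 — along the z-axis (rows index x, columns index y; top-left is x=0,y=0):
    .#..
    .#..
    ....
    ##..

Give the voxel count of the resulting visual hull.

|visual hull| = 11

full grid |V| = 64
  1. axis=0 (YZ plane), |mask|=9  ⇒  voxels=36
  2. axis=2 (XY plane), |mask|=4  ⇒  voxels=11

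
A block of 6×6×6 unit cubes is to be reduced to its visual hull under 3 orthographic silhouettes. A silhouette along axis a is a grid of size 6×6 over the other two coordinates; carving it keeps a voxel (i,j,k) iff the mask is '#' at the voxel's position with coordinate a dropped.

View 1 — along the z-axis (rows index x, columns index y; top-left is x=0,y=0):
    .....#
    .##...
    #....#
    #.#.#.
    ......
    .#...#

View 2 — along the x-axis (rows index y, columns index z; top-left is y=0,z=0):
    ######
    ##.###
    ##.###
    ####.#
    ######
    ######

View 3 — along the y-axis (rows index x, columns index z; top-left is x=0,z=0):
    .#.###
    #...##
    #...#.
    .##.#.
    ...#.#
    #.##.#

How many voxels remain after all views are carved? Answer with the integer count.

voxel count = 29

initial block: 6^3 = 216
[1] z-view keeps 10 columns → grid now 60
[2] x-view keeps 33 columns → grid now 56
[3] y-view keeps 18 columns → grid now 29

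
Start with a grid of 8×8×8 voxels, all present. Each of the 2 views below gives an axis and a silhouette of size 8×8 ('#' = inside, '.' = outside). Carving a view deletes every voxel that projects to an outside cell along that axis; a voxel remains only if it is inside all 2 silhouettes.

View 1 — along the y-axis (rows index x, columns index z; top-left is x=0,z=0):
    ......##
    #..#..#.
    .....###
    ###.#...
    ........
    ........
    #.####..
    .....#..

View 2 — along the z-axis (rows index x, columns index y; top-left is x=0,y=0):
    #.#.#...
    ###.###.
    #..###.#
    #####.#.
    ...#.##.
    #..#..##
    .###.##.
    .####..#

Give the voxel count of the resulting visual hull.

|visual hull| = 93

before carving: 512 voxels (8×8×8)
[1] y-view keeps 18 columns → grid now 144
[2] z-view keeps 37 columns → grid now 93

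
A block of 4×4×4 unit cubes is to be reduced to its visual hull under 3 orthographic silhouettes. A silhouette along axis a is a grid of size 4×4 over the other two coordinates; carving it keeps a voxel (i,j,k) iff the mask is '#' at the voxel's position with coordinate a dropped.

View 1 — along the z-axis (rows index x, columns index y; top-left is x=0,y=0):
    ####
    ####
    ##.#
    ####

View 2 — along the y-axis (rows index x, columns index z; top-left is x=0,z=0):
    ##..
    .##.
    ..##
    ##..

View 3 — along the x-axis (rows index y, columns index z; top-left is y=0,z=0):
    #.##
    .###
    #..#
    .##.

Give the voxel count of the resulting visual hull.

18 voxels

start: 4×4×4 = 64 voxels
after view 1 [z-axis, 15 of 16 cells solid] → remaining = 60
after view 2 [y-axis, 8 of 16 cells solid] → remaining = 30
after view 3 [x-axis, 10 of 16 cells solid] → remaining = 18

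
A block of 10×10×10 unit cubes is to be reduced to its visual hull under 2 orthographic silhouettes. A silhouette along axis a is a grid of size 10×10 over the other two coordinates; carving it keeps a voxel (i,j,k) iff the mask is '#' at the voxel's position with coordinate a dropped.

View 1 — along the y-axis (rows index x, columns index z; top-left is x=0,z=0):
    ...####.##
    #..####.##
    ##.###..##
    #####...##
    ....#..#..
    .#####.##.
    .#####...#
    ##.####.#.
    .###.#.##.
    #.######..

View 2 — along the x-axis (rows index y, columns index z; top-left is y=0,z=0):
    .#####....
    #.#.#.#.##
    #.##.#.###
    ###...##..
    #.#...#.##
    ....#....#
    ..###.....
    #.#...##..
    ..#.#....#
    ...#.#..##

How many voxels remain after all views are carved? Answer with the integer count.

voxel count = 268

full grid |V| = 1000
[1] y-view keeps 62 columns → grid now 620
[2] x-view keeps 44 columns → grid now 268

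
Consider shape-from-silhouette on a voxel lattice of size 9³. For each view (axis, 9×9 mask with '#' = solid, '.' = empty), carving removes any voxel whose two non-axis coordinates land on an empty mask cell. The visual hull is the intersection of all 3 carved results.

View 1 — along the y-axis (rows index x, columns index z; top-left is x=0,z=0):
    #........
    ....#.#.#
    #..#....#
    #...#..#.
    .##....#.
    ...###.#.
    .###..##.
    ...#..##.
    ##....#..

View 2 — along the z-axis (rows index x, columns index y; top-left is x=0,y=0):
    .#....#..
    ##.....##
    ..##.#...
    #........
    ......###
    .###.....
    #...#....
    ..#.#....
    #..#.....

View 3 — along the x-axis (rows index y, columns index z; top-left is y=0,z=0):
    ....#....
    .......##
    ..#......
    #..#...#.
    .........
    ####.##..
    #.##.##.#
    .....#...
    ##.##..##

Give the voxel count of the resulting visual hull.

before carving: 729 voxels (9×9×9)
V1 y: intersect with XZ mask (28 set) -- 252 left
V2 z: intersect with XY mask (22 set) -- 69 left
V3 x: intersect with YZ mask (26 set) -- 17 left

remaining voxels: 17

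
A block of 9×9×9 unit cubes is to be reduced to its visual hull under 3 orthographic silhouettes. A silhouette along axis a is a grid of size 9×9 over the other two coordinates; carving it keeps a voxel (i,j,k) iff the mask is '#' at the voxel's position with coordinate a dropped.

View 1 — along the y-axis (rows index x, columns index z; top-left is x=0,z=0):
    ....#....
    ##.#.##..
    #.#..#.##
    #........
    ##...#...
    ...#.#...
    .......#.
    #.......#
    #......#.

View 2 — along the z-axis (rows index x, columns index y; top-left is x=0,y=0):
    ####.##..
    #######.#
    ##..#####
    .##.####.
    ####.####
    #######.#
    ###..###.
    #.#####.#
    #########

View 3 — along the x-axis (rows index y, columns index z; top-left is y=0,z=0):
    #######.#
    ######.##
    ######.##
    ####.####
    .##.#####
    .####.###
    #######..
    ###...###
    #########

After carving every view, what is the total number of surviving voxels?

voxel count = 135

before carving: 729 voxels (9×9×9)
after view 1 [y-axis, 22 of 81 cells solid] → remaining = 198
after view 2 [z-axis, 65 of 81 cells solid] → remaining = 165
after view 3 [x-axis, 68 of 81 cells solid] → remaining = 135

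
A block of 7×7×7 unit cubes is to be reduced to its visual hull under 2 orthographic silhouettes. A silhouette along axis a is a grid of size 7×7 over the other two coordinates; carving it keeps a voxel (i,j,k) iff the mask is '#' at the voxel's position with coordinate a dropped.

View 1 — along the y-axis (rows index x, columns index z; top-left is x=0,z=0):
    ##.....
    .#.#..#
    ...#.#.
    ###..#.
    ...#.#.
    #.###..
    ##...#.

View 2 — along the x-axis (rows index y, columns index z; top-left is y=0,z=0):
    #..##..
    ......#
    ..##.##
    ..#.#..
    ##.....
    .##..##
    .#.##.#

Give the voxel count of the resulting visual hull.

before carving: 343 voxels (7×7×7)
carve view 1 (along y, XZ-mask fill 20/49): 140 voxels remain
carve view 2 (along x, YZ-mask fill 20/49): 53 voxels remain

remaining voxels: 53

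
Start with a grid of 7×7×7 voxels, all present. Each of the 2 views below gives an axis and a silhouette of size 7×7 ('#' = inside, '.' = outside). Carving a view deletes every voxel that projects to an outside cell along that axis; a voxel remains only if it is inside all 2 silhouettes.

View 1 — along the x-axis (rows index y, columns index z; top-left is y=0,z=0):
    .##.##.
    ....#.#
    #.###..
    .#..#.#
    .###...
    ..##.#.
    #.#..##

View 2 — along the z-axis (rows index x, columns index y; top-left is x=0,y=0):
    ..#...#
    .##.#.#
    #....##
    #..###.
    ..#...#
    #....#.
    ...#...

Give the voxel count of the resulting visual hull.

before carving: 343 voxels (7×7×7)
[1] x-view keeps 23 columns → grid now 161
[2] z-view keeps 18 columns → grid now 63

63 voxels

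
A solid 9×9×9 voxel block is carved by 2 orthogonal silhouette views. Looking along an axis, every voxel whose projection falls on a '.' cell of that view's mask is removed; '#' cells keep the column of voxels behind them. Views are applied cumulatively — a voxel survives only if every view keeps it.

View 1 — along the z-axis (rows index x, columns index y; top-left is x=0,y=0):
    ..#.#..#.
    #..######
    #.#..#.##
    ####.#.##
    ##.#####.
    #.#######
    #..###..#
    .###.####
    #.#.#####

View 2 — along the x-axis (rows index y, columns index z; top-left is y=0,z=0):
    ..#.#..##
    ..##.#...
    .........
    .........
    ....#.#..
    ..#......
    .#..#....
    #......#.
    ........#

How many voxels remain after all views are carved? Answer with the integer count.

initial block: 9^3 = 729
after view 1 [z-axis, 56 of 81 cells solid] → remaining = 504
after view 2 [x-axis, 15 of 81 cells solid] → remaining = 90

remaining voxels: 90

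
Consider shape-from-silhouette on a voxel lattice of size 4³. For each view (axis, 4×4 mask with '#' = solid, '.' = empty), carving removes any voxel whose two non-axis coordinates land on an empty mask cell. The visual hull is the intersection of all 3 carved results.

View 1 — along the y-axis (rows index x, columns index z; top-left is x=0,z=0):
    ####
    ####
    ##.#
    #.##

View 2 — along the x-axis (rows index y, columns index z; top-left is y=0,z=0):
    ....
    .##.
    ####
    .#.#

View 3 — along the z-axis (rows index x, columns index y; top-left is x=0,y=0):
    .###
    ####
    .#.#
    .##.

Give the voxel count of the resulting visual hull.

|visual hull| = 23

before carving: 64 voxels (4×4×4)
V1 y: intersect with XZ mask (14 set) -- 56 left
V2 x: intersect with YZ mask (8 set) -- 27 left
V3 z: intersect with XY mask (11 set) -- 23 left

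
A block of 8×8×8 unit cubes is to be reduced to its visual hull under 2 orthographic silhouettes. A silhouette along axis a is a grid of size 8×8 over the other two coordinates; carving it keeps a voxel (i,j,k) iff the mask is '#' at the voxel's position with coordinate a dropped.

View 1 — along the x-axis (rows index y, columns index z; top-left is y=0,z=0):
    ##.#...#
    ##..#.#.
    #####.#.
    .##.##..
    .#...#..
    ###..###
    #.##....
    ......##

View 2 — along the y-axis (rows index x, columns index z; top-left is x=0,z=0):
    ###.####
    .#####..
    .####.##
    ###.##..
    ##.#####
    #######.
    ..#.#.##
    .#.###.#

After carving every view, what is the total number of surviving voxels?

start: 8×8×8 = 512 voxels
V1 x: intersect with YZ mask (31 set) -- 248 left
V2 y: intersect with XZ mask (46 set) -- 178 left

|visual hull| = 178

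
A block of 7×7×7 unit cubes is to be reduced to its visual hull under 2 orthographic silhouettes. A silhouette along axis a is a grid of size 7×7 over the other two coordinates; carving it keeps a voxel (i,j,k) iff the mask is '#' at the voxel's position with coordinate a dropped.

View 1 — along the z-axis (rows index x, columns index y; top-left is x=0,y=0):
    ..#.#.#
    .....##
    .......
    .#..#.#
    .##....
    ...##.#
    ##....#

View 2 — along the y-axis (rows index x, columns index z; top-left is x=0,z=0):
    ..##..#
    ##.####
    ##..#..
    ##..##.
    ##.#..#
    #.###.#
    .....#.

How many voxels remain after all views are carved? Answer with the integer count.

59 voxels

initial block: 7^3 = 343
V1 z: intersect with XY mask (16 set) -- 112 left
V2 y: intersect with XZ mask (26 set) -- 59 left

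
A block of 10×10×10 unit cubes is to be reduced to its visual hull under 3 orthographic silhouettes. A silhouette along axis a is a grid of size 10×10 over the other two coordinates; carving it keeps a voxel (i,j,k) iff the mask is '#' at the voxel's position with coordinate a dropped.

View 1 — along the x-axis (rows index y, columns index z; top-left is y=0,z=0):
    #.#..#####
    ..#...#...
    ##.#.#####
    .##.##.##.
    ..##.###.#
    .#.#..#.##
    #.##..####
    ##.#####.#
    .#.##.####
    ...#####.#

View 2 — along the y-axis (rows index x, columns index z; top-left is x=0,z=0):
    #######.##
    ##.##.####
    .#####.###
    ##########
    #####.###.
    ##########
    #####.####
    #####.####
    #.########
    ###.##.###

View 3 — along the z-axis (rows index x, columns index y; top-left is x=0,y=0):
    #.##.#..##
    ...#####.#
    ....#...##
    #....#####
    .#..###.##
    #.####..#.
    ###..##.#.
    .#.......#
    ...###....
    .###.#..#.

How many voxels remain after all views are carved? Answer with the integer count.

|visual hull| = 263

before carving: 1000 voxels (10×10×10)
V1 x: intersect with YZ mask (62 set) -- 620 left
V2 y: intersect with XZ mask (88 set) -- 541 left
V3 z: intersect with XY mask (49 set) -- 263 left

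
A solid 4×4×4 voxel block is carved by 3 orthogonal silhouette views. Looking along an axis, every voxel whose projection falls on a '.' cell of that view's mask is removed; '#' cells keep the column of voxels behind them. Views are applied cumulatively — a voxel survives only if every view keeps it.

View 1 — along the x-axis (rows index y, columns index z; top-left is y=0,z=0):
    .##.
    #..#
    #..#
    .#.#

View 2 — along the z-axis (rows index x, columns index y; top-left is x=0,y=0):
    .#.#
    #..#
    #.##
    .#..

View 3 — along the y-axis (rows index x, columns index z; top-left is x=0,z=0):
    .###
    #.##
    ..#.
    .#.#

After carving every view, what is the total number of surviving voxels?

start: 4×4×4 = 64 voxels
  1. axis=0 (YZ plane), |mask|=8  ⇒  voxels=32
  2. axis=2 (XY plane), |mask|=8  ⇒  voxels=16
  3. axis=1 (XZ plane), |mask|=9  ⇒  voxels=7

voxel count = 7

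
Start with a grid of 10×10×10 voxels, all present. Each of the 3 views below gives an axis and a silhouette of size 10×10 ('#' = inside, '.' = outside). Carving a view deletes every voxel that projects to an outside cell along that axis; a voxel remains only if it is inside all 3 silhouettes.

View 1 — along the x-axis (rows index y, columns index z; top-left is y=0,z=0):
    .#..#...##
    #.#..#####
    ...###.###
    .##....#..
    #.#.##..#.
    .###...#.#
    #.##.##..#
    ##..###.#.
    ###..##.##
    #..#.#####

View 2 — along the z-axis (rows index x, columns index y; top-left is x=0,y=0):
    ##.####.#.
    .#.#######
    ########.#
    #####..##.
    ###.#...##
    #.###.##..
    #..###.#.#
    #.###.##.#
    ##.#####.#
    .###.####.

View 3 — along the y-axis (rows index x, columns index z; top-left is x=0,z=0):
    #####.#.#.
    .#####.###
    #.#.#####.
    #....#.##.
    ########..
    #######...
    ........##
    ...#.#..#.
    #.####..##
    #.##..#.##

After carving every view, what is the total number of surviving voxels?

initial block: 10^3 = 1000
  1. axis=0 (YZ plane), |mask|=56  ⇒  voxels=560
  2. axis=2 (XY plane), |mask|=71  ⇒  voxels=386
  3. axis=1 (XZ plane), |mask|=59  ⇒  voxels=235

remaining voxels: 235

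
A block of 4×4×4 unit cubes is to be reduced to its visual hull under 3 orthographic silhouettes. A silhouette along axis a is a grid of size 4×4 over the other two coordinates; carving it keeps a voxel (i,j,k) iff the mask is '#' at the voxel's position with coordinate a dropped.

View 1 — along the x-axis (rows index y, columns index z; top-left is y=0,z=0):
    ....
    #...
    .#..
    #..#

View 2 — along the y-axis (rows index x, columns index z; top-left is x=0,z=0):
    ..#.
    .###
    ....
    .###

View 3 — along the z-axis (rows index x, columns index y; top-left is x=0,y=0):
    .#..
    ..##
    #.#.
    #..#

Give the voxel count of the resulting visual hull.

start: 4×4×4 = 64 voxels
step 1: project along x, AND mask (4/16) → |grid| = 16
step 2: project along y, AND mask (7/16) → |grid| = 4
step 3: project along z, AND mask (7/16) → |grid| = 3

remaining voxels: 3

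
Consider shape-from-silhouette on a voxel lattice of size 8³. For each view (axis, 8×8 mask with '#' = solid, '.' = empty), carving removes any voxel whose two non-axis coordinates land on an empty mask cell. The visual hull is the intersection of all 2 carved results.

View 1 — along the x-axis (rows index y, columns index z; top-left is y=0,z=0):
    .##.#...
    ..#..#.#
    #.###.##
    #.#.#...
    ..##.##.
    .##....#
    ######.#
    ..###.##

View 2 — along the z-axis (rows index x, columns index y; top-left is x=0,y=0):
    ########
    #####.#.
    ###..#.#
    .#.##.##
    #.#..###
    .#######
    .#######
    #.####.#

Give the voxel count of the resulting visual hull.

voxel count = 212

before carving: 512 voxels (8×8×8)
carve view 1 (along x, YZ-mask fill 34/64): 272 voxels remain
carve view 2 (along z, XY-mask fill 49/64): 212 voxels remain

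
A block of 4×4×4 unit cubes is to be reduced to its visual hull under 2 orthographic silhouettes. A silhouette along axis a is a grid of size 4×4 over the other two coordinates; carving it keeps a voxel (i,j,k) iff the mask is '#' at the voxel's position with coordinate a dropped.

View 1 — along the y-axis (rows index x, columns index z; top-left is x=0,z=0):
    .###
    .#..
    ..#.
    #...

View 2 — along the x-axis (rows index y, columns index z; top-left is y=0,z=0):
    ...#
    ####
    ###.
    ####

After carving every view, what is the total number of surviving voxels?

full grid |V| = 64
step 1: project along y, AND mask (6/16) → |grid| = 24
step 2: project along x, AND mask (12/16) → |grid| = 18

18 voxels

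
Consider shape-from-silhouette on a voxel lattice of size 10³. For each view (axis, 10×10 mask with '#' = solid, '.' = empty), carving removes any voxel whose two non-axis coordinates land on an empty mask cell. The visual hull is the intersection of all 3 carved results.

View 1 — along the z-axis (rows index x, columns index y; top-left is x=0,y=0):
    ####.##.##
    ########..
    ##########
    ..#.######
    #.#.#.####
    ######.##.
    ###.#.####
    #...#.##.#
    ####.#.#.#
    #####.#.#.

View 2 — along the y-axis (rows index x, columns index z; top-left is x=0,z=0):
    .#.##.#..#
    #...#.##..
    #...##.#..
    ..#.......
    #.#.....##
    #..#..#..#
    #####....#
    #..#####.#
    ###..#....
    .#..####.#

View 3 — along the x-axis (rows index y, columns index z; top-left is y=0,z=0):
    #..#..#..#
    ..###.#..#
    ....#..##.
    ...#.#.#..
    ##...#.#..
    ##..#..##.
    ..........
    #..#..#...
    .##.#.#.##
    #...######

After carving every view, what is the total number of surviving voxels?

start: 10×10×10 = 1000 voxels
  1. axis=2 (XY plane), |mask|=75  ⇒  voxels=750
  2. axis=1 (XZ plane), |mask|=45  ⇒  voxels=332
  3. axis=0 (YZ plane), |mask|=40  ⇒  voxels=136

136 voxels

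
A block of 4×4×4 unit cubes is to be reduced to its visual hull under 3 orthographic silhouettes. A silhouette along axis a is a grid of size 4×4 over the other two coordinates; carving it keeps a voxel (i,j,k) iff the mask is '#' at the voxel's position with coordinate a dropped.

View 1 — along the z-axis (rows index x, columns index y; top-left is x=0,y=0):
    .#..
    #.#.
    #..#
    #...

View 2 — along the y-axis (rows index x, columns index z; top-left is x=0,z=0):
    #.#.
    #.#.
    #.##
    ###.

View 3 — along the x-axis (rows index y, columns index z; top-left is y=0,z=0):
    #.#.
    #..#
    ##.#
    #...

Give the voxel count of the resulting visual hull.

remaining voxels: 9

before carving: 64 voxels (4×4×4)
step 1: project along z, AND mask (6/16) → |grid| = 24
step 2: project along y, AND mask (10/16) → |grid| = 15
step 3: project along x, AND mask (8/16) → |grid| = 9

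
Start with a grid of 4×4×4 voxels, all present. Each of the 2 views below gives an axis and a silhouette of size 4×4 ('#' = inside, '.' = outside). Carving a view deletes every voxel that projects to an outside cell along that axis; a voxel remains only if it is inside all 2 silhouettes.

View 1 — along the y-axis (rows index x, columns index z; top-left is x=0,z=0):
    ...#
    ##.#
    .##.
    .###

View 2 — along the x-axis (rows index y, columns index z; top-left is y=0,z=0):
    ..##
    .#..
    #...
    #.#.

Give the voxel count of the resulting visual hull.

initial block: 4^3 = 64
carve view 1 (along y, XZ-mask fill 9/16): 36 voxels remain
carve view 2 (along x, YZ-mask fill 6/16): 12 voxels remain

remaining voxels: 12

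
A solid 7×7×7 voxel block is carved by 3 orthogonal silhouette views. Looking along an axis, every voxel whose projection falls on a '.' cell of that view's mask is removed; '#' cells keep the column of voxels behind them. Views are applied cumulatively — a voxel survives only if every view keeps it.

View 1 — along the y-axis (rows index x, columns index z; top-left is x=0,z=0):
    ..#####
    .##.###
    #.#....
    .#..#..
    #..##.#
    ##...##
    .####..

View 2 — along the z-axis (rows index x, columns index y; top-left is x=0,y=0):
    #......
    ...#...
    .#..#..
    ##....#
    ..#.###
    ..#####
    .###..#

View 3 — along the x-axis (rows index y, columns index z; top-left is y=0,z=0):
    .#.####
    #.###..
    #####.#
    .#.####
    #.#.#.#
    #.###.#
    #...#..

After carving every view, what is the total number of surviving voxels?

full grid |V| = 343
V1 y: intersect with XZ mask (26 set) -- 182 left
V2 z: intersect with XY mask (20 set) -- 72 left
V3 x: intersect with YZ mask (31 set) -- 51 left

voxel count = 51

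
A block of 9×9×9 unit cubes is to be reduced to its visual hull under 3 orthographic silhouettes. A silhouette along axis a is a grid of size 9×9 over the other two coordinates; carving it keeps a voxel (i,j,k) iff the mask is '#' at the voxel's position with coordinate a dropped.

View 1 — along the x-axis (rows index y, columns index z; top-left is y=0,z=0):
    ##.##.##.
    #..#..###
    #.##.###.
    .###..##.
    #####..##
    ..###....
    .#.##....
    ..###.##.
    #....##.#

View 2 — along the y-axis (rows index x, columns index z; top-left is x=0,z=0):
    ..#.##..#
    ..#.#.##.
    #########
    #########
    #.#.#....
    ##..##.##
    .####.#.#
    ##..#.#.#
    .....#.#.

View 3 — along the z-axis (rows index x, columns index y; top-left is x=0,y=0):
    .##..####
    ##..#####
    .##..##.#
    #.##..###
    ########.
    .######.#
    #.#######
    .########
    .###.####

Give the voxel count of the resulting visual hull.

remaining voxels: 162

before carving: 729 voxels (9×9×9)
step 1: project along x, AND mask (44/81) → |grid| = 396
step 2: project along y, AND mask (48/81) → |grid| = 227
step 3: project along z, AND mask (62/81) → |grid| = 162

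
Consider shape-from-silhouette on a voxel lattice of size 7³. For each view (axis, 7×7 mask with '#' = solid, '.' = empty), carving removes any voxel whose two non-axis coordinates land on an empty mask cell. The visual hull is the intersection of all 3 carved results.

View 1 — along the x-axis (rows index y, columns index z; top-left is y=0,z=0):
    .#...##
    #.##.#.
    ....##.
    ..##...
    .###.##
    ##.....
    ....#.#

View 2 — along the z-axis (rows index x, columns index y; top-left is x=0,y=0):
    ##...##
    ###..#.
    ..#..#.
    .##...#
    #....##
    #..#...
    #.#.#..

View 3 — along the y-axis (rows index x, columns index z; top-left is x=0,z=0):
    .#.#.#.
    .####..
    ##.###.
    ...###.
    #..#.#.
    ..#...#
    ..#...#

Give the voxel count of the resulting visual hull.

start: 7×7×7 = 343 voxels
[1] x-view keeps 20 columns → grid now 140
[2] z-view keeps 21 columns → grid now 56
[3] y-view keeps 22 columns → grid now 26

remaining voxels: 26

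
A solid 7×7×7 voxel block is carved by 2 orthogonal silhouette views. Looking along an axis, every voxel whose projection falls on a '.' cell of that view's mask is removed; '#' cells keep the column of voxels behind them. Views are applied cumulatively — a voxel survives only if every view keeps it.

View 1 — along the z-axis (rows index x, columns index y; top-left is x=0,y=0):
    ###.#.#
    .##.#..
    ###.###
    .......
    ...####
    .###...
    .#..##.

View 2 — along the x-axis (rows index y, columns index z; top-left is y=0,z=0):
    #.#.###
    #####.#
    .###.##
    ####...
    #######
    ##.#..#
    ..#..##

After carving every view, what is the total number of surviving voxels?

voxel count = 124

before carving: 343 voxels (7×7×7)
V1 z: intersect with XY mask (24 set) -- 168 left
V2 x: intersect with YZ mask (34 set) -- 124 left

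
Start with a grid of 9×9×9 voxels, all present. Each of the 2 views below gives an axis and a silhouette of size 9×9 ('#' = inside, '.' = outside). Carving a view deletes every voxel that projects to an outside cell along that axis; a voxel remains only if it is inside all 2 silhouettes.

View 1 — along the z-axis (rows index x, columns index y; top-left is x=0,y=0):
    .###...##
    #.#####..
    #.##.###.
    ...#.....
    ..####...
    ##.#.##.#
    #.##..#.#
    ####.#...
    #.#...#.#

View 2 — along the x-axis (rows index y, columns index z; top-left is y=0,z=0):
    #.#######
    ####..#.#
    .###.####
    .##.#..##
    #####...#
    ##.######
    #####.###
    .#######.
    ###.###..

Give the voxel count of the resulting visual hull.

before carving: 729 voxels (9×9×9)
carve view 1 (along z, XY-mask fill 42/81): 378 voxels remain
carve view 2 (along x, YZ-mask fill 61/81): 285 voxels remain

remaining voxels: 285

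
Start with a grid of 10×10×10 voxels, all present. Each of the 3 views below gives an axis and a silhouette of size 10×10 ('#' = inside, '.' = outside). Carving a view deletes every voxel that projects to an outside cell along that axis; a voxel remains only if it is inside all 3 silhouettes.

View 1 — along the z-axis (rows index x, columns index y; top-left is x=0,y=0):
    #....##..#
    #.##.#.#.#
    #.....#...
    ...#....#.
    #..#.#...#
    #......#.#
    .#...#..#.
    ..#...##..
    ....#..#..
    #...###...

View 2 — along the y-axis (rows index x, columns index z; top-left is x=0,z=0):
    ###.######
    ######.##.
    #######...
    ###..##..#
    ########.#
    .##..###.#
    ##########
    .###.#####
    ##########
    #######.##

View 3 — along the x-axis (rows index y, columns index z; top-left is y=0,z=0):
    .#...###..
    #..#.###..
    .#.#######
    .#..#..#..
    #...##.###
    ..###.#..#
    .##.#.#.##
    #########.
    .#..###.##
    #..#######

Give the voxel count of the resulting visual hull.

full grid |V| = 1000
step 1: project along z, AND mask (33/100) → |grid| = 330
step 2: project along y, AND mask (82/100) → |grid| = 274
step 3: project along x, AND mask (60/100) → |grid| = 163

voxel count = 163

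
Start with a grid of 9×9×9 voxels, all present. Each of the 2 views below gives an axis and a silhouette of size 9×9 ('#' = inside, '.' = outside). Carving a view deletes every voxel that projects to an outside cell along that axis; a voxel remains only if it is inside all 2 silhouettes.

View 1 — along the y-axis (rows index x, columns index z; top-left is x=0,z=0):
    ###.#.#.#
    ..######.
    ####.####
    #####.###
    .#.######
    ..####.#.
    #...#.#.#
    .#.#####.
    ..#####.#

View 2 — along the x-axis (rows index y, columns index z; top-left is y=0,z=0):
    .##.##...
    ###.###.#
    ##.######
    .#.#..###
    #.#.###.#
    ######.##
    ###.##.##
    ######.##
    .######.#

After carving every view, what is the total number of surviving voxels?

voxel count = 371

before carving: 729 voxels (9×9×9)
carve view 1 (along y, XZ-mask fill 56/81): 504 voxels remain
carve view 2 (along x, YZ-mask fill 60/81): 371 voxels remain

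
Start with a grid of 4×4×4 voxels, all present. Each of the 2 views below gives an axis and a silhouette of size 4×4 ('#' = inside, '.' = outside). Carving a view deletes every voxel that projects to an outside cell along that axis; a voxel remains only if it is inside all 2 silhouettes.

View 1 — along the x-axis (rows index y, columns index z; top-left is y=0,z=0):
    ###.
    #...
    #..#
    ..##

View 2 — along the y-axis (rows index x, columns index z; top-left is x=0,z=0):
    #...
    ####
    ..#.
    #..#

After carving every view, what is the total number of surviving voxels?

initial block: 4^3 = 64
[1] x-view keeps 8 columns → grid now 32
[2] y-view keeps 8 columns → grid now 18

remaining voxels: 18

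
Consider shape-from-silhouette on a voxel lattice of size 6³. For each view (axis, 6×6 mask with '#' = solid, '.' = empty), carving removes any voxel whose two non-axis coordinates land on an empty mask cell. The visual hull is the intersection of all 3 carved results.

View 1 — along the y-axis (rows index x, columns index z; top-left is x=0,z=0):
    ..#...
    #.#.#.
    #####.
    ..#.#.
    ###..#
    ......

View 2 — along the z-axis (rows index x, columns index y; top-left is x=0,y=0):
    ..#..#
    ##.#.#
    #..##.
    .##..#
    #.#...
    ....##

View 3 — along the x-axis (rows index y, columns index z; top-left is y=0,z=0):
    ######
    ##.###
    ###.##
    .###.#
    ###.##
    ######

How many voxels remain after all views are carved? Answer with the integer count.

before carving: 216 voxels (6×6×6)
  1. axis=1 (XZ plane), |mask|=15  ⇒  voxels=90
  2. axis=2 (XY plane), |mask|=16  ⇒  voxels=43
  3. axis=0 (YZ plane), |mask|=31  ⇒  voxels=36

|visual hull| = 36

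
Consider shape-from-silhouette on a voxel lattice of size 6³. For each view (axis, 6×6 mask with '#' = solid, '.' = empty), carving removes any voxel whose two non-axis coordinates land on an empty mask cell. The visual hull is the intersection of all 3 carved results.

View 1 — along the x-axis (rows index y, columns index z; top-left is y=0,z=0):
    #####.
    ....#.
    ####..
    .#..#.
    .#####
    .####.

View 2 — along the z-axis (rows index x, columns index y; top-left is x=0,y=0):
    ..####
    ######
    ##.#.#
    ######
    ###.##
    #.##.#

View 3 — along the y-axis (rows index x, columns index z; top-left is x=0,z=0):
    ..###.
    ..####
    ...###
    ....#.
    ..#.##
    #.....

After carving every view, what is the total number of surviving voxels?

remaining voxels: 45

initial block: 6^3 = 216
  1. axis=0 (YZ plane), |mask|=21  ⇒  voxels=126
  2. axis=2 (XY plane), |mask|=29  ⇒  voxels=103
  3. axis=1 (XZ plane), |mask|=15  ⇒  voxels=45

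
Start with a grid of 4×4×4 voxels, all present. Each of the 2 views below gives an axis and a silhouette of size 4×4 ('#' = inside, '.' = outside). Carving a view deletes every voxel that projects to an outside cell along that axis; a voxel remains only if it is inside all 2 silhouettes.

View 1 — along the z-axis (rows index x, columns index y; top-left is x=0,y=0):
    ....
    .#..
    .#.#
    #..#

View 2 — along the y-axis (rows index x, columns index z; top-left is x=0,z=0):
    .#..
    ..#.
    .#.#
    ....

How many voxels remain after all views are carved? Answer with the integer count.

before carving: 64 voxels (4×4×4)
  1. axis=2 (XY plane), |mask|=5  ⇒  voxels=20
  2. axis=1 (XZ plane), |mask|=4  ⇒  voxels=5

5 voxels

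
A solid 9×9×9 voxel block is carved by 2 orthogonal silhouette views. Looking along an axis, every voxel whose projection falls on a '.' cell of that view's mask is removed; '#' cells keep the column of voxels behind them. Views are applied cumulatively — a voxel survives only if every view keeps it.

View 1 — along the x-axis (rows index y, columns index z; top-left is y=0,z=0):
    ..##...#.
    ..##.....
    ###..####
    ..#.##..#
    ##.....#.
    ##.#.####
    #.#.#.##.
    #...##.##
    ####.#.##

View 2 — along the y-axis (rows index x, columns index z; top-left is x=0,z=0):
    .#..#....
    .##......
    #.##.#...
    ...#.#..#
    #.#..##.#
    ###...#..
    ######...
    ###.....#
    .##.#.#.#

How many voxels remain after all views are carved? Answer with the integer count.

166 voxels

full grid |V| = 729
  1. axis=0 (YZ plane), |mask|=43  ⇒  voxels=387
  2. axis=1 (XZ plane), |mask|=35  ⇒  voxels=166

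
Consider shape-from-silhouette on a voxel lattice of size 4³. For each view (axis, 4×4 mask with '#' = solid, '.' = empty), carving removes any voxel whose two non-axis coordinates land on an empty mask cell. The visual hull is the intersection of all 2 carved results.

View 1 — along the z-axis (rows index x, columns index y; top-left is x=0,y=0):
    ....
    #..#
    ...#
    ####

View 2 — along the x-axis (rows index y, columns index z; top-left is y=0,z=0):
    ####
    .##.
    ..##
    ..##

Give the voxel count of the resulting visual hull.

|visual hull| = 18

before carving: 64 voxels (4×4×4)
carve view 1 (along z, XY-mask fill 7/16): 28 voxels remain
carve view 2 (along x, YZ-mask fill 10/16): 18 voxels remain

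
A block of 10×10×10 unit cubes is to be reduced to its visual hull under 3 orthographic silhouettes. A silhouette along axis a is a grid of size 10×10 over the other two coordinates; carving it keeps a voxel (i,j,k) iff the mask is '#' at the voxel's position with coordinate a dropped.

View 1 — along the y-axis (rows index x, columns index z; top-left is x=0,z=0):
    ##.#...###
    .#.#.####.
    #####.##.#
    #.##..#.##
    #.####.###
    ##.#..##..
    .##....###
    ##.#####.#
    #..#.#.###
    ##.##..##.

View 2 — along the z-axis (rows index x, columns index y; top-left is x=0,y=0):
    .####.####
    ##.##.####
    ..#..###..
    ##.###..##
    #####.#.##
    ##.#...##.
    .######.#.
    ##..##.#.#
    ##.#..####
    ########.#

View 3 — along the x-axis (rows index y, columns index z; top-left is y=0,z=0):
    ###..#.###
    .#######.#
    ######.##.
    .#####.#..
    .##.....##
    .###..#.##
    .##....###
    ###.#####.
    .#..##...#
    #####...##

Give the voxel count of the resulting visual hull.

voxel count = 274

start: 10×10×10 = 1000 voxels
step 1: project along y, AND mask (64/100) → |grid| = 640
step 2: project along z, AND mask (69/100) → |grid| = 438
step 3: project along x, AND mask (63/100) → |grid| = 274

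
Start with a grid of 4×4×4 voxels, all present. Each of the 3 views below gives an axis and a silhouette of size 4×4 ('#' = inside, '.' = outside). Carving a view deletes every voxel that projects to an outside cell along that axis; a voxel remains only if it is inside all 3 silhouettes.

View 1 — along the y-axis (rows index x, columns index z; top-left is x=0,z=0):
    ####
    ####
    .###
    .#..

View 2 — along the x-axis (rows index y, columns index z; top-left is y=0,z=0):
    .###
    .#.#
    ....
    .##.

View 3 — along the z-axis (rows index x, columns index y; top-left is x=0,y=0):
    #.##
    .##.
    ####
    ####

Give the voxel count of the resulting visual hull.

start: 4×4×4 = 64 voxels
V1 y: intersect with XZ mask (12 set) -- 48 left
V2 x: intersect with YZ mask (7 set) -- 24 left
V3 z: intersect with XY mask (13 set) -- 17 left

voxel count = 17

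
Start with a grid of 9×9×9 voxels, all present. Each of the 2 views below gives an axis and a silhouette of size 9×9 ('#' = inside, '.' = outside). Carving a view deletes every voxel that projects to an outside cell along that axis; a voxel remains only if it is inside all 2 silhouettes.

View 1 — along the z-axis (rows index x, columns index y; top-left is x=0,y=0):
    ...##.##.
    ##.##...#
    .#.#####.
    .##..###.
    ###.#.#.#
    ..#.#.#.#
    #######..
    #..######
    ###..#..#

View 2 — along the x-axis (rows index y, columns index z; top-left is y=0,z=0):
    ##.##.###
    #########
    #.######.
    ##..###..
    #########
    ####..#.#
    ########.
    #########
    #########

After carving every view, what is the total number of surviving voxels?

before carving: 729 voxels (9×9×9)
  1. axis=2 (XY plane), |mask|=49  ⇒  voxels=441
  2. axis=0 (YZ plane), |mask|=69  ⇒  voxels=379

remaining voxels: 379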